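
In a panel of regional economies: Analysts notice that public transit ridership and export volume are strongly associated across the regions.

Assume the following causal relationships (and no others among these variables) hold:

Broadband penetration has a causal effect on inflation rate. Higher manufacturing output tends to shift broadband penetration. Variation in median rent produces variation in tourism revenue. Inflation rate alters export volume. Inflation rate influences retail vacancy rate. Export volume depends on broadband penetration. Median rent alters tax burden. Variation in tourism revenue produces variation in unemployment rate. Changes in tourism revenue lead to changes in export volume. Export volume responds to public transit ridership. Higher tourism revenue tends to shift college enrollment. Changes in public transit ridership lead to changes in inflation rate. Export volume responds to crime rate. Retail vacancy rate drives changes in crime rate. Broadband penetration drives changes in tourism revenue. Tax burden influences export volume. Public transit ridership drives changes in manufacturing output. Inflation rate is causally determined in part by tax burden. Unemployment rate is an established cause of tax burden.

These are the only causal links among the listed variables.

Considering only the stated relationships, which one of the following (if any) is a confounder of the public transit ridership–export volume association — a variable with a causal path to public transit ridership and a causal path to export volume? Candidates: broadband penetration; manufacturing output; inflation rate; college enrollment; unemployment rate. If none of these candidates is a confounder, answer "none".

None of the listed candidates has causal paths to both public transit ridership and export volume in the stated relationships, so none is a common cause.

none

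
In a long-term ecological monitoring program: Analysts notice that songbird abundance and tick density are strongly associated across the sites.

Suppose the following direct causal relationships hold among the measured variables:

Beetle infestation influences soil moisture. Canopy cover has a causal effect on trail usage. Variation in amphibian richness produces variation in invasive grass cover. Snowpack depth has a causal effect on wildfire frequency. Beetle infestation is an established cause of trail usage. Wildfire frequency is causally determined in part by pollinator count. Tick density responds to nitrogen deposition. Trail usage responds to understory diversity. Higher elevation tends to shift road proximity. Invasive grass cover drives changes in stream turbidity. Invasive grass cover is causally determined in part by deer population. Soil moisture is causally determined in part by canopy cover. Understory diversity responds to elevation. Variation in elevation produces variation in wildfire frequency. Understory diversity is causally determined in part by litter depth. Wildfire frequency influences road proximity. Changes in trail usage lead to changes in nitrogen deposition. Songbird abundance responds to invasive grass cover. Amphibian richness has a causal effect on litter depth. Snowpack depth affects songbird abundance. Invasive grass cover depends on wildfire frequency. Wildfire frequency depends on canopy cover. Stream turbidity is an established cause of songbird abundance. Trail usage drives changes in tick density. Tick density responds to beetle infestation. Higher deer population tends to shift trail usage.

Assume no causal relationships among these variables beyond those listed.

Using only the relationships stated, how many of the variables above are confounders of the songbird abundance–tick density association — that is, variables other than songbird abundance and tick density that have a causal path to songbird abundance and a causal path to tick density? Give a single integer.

4

The common causes are: amphibian richness (to songbird abundance via amphibian richness → invasive grass cover → songbird abundance; to tick density via amphibian richness → litter depth → understory diversity → trail usage → tick density); canopy cover (to songbird abundance via canopy cover → wildfire frequency → invasive grass cover → songbird abundance; to tick density via canopy cover → trail usage → tick density); deer population (to songbird abundance via deer population → invasive grass cover → songbird abundance; to tick density via deer population → trail usage → tick density); elevation (to songbird abundance via elevation → wildfire frequency → invasive grass cover → songbird abundance; to tick density via elevation → understory diversity → trail usage → tick density).
Every other variable lacks a causal path to at least one of songbird abundance and tick density.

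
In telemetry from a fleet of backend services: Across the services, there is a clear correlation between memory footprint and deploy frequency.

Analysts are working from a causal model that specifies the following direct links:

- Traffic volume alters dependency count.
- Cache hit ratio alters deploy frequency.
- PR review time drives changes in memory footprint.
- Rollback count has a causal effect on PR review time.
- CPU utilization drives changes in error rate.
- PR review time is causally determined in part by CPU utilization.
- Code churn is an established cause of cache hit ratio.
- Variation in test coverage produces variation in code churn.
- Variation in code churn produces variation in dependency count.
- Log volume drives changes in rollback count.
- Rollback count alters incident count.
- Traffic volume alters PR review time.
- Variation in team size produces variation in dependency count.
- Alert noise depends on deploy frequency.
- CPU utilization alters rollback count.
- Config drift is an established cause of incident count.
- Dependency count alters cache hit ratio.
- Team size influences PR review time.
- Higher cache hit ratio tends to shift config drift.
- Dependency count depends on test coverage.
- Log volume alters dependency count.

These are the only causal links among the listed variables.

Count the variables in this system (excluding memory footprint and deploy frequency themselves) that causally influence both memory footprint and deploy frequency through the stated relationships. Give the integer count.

The common causes are: log volume (to memory footprint via log volume → rollback count → PR review time → memory footprint; to deploy frequency via log volume → dependency count → cache hit ratio → deploy frequency); team size (to memory footprint via team size → PR review time → memory footprint; to deploy frequency via team size → dependency count → cache hit ratio → deploy frequency); traffic volume (to memory footprint via traffic volume → PR review time → memory footprint; to deploy frequency via traffic volume → dependency count → cache hit ratio → deploy frequency).
Every other variable lacks a causal path to at least one of memory footprint and deploy frequency.

3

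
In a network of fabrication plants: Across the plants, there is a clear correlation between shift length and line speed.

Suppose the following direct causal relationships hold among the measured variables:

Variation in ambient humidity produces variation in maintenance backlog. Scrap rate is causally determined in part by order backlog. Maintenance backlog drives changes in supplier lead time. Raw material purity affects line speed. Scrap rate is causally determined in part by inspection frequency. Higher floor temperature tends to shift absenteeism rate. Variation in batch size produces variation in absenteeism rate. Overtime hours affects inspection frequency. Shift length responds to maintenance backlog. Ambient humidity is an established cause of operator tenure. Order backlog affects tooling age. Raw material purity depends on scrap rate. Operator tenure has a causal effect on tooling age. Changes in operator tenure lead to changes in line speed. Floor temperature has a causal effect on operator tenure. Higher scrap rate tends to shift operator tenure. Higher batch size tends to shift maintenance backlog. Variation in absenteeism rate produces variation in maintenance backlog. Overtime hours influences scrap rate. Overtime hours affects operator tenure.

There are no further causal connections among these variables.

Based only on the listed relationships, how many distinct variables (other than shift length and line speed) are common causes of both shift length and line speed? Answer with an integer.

The common causes are: ambient humidity (to shift length via ambient humidity → maintenance backlog → shift length; to line speed via ambient humidity → operator tenure → line speed); floor temperature (to shift length via floor temperature → absenteeism rate → maintenance backlog → shift length; to line speed via floor temperature → operator tenure → line speed).
Every other variable lacks a causal path to at least one of shift length and line speed.

2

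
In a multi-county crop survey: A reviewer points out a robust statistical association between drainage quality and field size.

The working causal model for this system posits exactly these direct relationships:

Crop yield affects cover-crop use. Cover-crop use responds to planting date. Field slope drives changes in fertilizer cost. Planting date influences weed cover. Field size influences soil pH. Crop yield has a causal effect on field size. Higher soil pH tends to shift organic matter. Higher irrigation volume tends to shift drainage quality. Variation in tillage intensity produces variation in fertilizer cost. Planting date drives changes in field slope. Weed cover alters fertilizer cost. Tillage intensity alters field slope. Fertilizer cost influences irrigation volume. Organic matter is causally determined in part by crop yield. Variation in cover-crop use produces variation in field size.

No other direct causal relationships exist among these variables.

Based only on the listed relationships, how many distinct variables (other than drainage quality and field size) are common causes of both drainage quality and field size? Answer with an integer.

1

The common causes are: planting date (to drainage quality via planting date → field slope → fertilizer cost → irrigation volume → drainage quality; to field size via planting date → cover-crop use → field size).
Every other variable lacks a causal path to at least one of drainage quality and field size.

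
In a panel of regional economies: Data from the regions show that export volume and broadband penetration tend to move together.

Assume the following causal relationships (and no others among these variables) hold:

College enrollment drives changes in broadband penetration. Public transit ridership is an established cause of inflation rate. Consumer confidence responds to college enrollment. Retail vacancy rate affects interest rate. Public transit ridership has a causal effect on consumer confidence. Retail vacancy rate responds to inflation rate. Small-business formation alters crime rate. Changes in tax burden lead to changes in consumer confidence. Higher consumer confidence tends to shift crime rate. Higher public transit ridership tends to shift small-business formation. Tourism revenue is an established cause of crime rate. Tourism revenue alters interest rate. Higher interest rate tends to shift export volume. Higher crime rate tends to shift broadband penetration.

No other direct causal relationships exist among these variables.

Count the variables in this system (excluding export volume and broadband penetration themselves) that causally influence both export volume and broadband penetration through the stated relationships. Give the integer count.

2

The common causes are: public transit ridership (to export volume via public transit ridership → inflation rate → retail vacancy rate → interest rate → export volume; to broadband penetration via public transit ridership → small-business formation → crime rate → broadband penetration); tourism revenue (to export volume via tourism revenue → interest rate → export volume; to broadband penetration via tourism revenue → crime rate → broadband penetration).
Every other variable lacks a causal path to at least one of export volume and broadband penetration.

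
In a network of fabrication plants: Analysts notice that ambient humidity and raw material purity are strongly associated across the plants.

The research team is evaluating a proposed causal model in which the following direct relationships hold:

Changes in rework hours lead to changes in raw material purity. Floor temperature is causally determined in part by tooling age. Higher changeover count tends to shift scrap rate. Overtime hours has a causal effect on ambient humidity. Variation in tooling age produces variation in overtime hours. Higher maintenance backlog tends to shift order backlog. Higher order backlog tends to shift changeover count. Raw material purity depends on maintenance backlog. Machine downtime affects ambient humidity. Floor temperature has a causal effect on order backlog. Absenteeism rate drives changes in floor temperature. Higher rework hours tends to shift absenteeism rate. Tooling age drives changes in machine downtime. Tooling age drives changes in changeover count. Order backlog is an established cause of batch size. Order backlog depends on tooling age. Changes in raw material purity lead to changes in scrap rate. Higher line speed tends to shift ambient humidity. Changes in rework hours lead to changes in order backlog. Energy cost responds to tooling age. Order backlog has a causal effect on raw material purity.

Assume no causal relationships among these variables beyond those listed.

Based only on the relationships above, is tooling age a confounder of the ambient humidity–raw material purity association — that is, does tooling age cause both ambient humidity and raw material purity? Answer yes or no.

Tooling age has a causal path to ambient humidity (tooling age → machine downtime → ambient humidity) and to raw material purity (tooling age → order backlog → raw material purity), so it is a common cause of both — a confounder.

yes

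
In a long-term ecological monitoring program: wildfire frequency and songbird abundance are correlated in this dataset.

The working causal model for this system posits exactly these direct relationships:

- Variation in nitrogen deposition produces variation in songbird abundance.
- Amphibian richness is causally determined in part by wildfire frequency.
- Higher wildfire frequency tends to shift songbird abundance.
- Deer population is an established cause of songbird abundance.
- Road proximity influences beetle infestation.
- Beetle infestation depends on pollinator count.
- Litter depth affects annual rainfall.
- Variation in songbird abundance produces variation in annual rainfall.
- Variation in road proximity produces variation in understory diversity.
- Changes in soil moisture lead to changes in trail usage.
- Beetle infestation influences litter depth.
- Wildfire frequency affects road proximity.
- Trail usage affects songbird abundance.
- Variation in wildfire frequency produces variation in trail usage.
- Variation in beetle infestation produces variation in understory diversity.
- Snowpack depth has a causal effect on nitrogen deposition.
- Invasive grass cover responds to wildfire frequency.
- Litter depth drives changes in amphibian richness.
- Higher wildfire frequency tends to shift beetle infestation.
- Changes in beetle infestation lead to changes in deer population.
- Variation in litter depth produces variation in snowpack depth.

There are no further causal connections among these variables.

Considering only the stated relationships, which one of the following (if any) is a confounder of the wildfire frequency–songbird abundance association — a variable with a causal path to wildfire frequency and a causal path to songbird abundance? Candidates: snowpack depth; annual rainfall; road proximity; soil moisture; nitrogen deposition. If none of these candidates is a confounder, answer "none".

None of the listed candidates has causal paths to both wildfire frequency and songbird abundance in the stated relationships, so none is a common cause.

none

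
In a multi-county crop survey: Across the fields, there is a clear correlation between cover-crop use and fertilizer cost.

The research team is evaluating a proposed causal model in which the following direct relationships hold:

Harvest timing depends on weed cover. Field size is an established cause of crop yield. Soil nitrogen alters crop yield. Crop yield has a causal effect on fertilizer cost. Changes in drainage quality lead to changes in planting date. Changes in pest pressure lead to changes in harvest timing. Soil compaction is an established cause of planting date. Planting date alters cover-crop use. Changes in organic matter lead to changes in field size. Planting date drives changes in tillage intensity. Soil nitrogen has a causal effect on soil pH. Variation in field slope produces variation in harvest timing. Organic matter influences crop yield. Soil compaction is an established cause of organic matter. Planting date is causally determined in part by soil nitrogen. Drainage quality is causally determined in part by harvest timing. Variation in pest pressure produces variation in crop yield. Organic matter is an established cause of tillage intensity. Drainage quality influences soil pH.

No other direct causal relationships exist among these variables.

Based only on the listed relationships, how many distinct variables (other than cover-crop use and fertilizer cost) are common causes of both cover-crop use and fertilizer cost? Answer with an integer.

3

The common causes are: pest pressure (to cover-crop use via pest pressure → harvest timing → drainage quality → planting date → cover-crop use; to fertilizer cost via pest pressure → crop yield → fertilizer cost); soil compaction (to cover-crop use via soil compaction → planting date → cover-crop use; to fertilizer cost via soil compaction → organic matter → crop yield → fertilizer cost); soil nitrogen (to cover-crop use via soil nitrogen → planting date → cover-crop use; to fertilizer cost via soil nitrogen → crop yield → fertilizer cost).
Every other variable lacks a causal path to at least one of cover-crop use and fertilizer cost.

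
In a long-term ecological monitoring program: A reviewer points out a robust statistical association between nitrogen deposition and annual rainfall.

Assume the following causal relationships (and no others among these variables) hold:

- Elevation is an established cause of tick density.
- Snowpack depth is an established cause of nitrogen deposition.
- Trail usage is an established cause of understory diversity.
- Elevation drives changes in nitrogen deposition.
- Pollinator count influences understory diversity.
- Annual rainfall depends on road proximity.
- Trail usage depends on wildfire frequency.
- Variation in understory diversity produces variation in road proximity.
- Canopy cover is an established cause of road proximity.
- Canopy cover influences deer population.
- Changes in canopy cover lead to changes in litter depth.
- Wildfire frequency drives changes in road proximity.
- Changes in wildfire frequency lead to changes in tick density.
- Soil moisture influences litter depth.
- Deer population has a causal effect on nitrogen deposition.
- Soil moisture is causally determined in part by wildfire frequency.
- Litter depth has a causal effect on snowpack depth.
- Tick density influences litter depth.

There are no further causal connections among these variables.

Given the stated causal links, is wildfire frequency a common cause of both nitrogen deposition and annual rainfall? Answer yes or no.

Wildfire frequency has a causal path to nitrogen deposition (wildfire frequency → tick density → litter depth → snowpack depth → nitrogen deposition) and to annual rainfall (wildfire frequency → road proximity → annual rainfall), so it is a common cause of both — a confounder.

yes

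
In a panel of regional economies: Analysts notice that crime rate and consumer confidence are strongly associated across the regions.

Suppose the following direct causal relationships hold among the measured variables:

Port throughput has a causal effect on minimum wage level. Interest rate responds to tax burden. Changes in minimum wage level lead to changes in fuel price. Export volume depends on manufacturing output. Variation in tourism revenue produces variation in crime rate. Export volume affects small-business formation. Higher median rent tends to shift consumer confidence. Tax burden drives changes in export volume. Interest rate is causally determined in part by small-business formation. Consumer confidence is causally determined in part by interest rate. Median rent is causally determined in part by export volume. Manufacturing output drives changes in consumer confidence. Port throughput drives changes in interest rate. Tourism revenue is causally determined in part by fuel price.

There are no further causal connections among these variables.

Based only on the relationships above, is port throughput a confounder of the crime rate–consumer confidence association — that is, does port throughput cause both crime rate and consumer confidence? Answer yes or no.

Port throughput has a causal path to crime rate (port throughput → minimum wage level → fuel price → tourism revenue → crime rate) and to consumer confidence (port throughput → interest rate → consumer confidence), so it is a common cause of both — a confounder.

yes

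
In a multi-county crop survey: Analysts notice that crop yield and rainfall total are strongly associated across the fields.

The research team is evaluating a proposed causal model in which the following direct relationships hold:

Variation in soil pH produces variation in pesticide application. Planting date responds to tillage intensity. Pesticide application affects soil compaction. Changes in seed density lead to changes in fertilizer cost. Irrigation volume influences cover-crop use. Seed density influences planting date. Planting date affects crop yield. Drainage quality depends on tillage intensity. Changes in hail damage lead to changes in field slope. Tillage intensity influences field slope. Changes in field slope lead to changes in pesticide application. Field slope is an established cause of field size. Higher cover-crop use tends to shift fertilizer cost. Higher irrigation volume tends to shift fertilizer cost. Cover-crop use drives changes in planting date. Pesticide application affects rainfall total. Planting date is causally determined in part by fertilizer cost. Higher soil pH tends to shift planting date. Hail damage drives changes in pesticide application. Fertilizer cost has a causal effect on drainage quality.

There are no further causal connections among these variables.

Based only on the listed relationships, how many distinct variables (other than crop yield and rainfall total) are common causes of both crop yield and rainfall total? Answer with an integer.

The common causes are: soil pH (to crop yield via soil pH → planting date → crop yield; to rainfall total via soil pH → pesticide application → rainfall total); tillage intensity (to crop yield via tillage intensity → planting date → crop yield; to rainfall total via tillage intensity → field slope → pesticide application → rainfall total).
Every other variable lacks a causal path to at least one of crop yield and rainfall total.

2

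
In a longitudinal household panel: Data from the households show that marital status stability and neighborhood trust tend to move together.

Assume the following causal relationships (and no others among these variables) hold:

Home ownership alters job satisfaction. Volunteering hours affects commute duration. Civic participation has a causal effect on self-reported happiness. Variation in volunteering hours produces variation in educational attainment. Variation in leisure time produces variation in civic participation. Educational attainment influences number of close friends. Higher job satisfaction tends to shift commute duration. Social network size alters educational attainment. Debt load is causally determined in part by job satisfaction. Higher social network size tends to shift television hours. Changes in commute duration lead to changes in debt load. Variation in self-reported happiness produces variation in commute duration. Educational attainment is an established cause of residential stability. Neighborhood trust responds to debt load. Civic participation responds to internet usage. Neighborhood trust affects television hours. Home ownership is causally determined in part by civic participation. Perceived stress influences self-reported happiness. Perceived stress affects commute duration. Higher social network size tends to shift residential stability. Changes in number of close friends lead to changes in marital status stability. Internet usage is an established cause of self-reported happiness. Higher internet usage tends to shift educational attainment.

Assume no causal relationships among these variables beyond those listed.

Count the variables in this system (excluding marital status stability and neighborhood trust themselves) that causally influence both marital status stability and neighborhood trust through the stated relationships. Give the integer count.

The common causes are: internet usage (to marital status stability via internet usage → educational attainment → number of close friends → marital status stability; to neighborhood trust via internet usage → self-reported happiness → commute duration → debt load → neighborhood trust); volunteering hours (to marital status stability via volunteering hours → educational attainment → number of close friends → marital status stability; to neighborhood trust via volunteering hours → commute duration → debt load → neighborhood trust).
Every other variable lacks a causal path to at least one of marital status stability and neighborhood trust.

2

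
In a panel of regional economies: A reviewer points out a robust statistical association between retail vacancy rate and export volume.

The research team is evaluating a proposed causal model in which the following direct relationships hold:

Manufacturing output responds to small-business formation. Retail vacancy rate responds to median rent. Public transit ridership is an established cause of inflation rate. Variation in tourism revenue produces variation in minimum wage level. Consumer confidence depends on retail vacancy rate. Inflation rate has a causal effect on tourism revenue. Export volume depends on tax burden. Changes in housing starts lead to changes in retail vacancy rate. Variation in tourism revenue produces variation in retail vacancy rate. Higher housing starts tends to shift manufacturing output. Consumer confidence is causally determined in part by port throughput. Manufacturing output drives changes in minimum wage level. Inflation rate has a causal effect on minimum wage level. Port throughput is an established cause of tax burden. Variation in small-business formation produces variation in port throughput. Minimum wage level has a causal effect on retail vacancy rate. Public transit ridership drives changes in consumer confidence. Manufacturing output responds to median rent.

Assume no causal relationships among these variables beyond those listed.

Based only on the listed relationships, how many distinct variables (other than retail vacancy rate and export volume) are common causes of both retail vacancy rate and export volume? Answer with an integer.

1

The common causes are: small-business formation (to retail vacancy rate via small-business formation → manufacturing output → minimum wage level → retail vacancy rate; to export volume via small-business formation → port throughput → tax burden → export volume).
Every other variable lacks a causal path to at least one of retail vacancy rate and export volume.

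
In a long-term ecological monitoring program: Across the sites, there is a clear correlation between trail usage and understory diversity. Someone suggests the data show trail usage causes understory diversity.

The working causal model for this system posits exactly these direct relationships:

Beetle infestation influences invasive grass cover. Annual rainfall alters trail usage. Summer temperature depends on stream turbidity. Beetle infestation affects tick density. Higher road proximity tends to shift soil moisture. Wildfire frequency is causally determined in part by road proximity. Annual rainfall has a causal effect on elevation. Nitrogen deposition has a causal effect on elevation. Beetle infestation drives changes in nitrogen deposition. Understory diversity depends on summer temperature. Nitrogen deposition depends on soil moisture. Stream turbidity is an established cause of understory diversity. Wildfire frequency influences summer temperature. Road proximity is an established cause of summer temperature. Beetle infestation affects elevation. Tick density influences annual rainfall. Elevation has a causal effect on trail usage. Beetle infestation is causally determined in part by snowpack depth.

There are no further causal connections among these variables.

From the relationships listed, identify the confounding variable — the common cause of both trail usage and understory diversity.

Road proximity has a causal path to trail usage (road proximity → soil moisture → nitrogen deposition → elevation → trail usage) and a separate causal path to understory diversity (road proximity → summer temperature → understory diversity), so it is a common cause of both.
No stated relationship gives trail usage a causal route to understory diversity, so the correlation is explained by the shared upstream cause rather than a direct effect.

road proximity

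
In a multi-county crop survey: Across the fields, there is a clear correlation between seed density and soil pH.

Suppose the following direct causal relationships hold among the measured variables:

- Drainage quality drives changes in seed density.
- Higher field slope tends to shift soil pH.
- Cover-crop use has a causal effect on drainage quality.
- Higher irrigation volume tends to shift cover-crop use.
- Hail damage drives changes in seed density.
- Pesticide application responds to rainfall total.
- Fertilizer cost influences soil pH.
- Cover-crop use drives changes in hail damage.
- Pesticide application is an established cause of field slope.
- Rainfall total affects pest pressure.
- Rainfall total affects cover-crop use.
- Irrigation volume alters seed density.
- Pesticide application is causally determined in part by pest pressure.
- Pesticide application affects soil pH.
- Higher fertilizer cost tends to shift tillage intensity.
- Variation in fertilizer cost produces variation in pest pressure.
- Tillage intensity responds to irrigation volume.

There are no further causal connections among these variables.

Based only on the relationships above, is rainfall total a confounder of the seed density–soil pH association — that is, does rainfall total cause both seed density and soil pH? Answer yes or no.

Rainfall total has a causal path to seed density (rainfall total → cover-crop use → hail damage → seed density) and to soil pH (rainfall total → pesticide application → soil pH), so it is a common cause of both — a confounder.

yes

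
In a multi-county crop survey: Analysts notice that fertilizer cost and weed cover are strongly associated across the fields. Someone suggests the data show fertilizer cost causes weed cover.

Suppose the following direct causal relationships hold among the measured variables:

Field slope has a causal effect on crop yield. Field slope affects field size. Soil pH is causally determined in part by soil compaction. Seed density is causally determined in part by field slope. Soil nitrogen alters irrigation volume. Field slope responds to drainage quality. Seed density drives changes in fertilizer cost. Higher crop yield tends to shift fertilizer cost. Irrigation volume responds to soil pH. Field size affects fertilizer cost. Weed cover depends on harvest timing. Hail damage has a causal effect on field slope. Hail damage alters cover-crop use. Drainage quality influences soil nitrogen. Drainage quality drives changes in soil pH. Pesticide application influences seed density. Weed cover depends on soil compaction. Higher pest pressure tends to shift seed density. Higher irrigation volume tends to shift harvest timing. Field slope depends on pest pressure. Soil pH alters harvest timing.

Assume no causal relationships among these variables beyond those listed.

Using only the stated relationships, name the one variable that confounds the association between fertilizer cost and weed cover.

Drainage quality has a causal path to fertilizer cost (drainage quality → field slope → crop yield → fertilizer cost) and a separate causal path to weed cover (drainage quality → soil pH → harvest timing → weed cover), so it is a common cause of both.
No stated relationship gives fertilizer cost a causal route to weed cover, so the correlation is explained by the shared upstream cause rather than a direct effect.

drainage quality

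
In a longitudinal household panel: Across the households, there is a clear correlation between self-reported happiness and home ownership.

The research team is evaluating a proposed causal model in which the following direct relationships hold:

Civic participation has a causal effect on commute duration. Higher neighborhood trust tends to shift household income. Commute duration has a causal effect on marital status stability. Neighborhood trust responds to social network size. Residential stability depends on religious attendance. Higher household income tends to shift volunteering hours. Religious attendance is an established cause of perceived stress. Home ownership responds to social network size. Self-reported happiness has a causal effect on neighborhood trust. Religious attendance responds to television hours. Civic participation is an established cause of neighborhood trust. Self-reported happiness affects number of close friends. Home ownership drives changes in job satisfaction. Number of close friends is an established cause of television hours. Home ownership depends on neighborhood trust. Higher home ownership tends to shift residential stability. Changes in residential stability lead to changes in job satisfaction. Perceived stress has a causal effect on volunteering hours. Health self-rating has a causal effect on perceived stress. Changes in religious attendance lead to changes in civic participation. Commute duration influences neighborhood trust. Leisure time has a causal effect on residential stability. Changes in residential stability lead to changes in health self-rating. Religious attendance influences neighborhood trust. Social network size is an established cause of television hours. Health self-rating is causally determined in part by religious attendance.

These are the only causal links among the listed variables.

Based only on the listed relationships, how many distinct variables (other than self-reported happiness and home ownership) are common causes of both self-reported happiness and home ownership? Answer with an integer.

No listed variable has a causal path to both self-reported happiness and home ownership, so there are no common causes.

0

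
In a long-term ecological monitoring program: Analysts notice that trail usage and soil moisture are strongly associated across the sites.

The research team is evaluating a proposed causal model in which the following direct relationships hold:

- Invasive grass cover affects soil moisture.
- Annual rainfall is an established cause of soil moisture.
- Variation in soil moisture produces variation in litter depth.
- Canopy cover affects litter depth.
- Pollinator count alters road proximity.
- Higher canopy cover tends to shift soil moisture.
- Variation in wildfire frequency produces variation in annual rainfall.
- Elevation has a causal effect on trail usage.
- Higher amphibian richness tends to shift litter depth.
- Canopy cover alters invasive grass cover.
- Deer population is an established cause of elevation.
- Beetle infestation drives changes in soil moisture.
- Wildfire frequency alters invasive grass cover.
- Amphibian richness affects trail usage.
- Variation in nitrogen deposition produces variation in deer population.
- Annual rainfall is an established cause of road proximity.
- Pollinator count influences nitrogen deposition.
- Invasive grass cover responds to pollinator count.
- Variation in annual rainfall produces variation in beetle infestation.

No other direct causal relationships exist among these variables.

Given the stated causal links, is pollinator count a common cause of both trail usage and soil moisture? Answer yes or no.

yes

Pollinator count has a causal path to trail usage (pollinator count → nitrogen deposition → deer population → elevation → trail usage) and to soil moisture (pollinator count → invasive grass cover → soil moisture), so it is a common cause of both — a confounder.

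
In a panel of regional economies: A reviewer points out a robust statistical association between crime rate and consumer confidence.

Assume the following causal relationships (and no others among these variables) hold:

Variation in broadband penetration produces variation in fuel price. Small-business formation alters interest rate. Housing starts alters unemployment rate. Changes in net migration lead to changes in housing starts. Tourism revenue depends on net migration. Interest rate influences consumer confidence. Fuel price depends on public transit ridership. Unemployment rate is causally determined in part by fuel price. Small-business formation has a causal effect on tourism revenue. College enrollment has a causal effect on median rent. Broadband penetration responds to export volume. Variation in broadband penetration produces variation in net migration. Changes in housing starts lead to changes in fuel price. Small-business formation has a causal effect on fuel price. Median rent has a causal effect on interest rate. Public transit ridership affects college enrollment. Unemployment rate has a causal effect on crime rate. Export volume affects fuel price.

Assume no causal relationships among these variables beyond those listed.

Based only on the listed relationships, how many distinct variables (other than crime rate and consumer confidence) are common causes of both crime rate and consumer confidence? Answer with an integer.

2

The common causes are: public transit ridership (to crime rate via public transit ridership → fuel price → unemployment rate → crime rate; to consumer confidence via public transit ridership → college enrollment → median rent → interest rate → consumer confidence); small-business formation (to crime rate via small-business formation → fuel price → unemployment rate → crime rate; to consumer confidence via small-business formation → interest rate → consumer confidence).
Every other variable lacks a causal path to at least one of crime rate and consumer confidence.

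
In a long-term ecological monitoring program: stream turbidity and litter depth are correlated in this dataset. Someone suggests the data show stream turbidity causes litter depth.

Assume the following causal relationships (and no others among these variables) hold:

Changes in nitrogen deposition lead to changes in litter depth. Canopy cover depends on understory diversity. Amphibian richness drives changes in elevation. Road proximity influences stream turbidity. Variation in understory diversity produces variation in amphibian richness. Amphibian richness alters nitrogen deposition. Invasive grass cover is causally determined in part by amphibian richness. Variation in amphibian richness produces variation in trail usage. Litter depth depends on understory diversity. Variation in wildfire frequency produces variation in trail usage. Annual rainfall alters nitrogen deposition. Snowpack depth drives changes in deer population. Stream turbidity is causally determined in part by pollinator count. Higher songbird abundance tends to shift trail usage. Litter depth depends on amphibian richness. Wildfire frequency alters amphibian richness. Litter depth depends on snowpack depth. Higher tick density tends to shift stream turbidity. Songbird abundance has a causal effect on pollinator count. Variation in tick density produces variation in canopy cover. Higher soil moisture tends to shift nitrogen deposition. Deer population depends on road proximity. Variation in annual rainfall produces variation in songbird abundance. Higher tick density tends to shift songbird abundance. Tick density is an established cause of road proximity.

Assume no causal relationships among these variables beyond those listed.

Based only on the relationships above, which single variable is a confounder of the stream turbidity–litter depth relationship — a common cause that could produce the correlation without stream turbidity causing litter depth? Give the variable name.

annual rainfall

Annual rainfall has a causal path to stream turbidity (annual rainfall → songbird abundance → pollinator count → stream turbidity) and a separate causal path to litter depth (annual rainfall → nitrogen deposition → litter depth), so it is a common cause of both.
No stated relationship gives stream turbidity a causal route to litter depth, so the correlation is explained by the shared upstream cause rather than a direct effect.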